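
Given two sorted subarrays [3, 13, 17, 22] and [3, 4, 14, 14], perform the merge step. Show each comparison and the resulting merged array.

Merging process:

Compare 3 vs 3: take 3 from left. Merged: [3]
Compare 13 vs 3: take 3 from right. Merged: [3, 3]
Compare 13 vs 4: take 4 from right. Merged: [3, 3, 4]
Compare 13 vs 14: take 13 from left. Merged: [3, 3, 4, 13]
Compare 17 vs 14: take 14 from right. Merged: [3, 3, 4, 13, 14]
Compare 17 vs 14: take 14 from right. Merged: [3, 3, 4, 13, 14, 14]
Append remaining from left: [17, 22]. Merged: [3, 3, 4, 13, 14, 14, 17, 22]

Final merged array: [3, 3, 4, 13, 14, 14, 17, 22]
Total comparisons: 6

The merged array is [3, 3, 4, 13, 14, 14, 17, 22], requiring 6 comparisons. The merge step runs in O(n) time where n is the total number of elements.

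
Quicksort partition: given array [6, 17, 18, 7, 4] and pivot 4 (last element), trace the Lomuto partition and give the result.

Lomuto partition with pivot = 4:

Initial array: [6, 17, 18, 7, 4]

arr[0]=6 > 4: no swap
arr[1]=17 > 4: no swap
arr[2]=18 > 4: no swap
arr[3]=7 > 4: no swap

Place pivot at position 0: [4, 17, 18, 7, 6]
Pivot position: 0

After partitioning with pivot 4, the array becomes [4, 17, 18, 7, 6]. The pivot is placed at index 0. All elements to the left of the pivot are <= 4, and all elements to the right are > 4.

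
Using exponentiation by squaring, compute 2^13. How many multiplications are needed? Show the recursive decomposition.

Computing 2^13 by squaring (build up from 2^1; each line after the first costs one multiplication):

2^1 = 2
2^2 = (2^1)^2 = 2^2 = 4
2^3 = 2 * 2^2 = 2 * 4 = 8
2^6 = (2^3)^2 = 8^2 = 64
2^12 = (2^6)^2 = 64^2 = 4096
2^13 = 2 * 2^12 = 2 * 4096 = 8192

Result: 8192
Multiplications needed: 5 (5 lines after 2^1)

2^13 = 8192. Using exponentiation by squaring, this requires 5 multiplications. The key idea: if the exponent is even, square the half-power; if odd, multiply by the base once.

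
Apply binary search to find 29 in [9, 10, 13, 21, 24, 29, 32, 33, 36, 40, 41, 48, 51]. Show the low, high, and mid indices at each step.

Binary search for 29 in [9, 10, 13, 21, 24, 29, 32, 33, 36, 40, 41, 48, 51]:

lo=0, hi=12, mid=6, arr[mid]=32 -> 32 > 29, search left half
lo=0, hi=5, mid=2, arr[mid]=13 -> 13 < 29, search right half
lo=3, hi=5, mid=4, arr[mid]=24 -> 24 < 29, search right half
lo=5, hi=5, mid=5, arr[mid]=29 -> Found target at index 5!

Binary search finds 29 at index 5 after 4 comparisons. The search repeatedly halves the search space by comparing with the middle element.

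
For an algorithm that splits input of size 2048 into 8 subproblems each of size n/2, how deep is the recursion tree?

For divide and conquer with division factor 2:

Problem sizes at each level:
Level 0: 2048
Level 1: 1024
Level 2: 512
Level 3: 256
Level 4: 128
Level 5: 64
Level 6: 32
Level 7: 16
Level 8: 8
Level 9: 4
Level 10: 2
Level 11: 1

The root is level 0 and the size-1 base case is level 11 (the tree spans levels 0 through 11, i.e. 12 levels counting the root), so the depth is the number of divisions: log_2(2048) = 11

The recursion tree depth is log_2(2048) = 11. At each level, the problem size is divided by 2, so it takes 11 divisions to reduce to a base case of size 1. The algorithm makes 8 recursive calls at each level.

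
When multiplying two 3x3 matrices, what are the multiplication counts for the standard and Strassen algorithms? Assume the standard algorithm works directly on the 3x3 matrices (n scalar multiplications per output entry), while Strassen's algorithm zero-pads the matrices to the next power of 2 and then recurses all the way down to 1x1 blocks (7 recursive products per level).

Matrix multiplication for 3x3 matrices:

Strassen's algorithm requires power-of-2 dimensions. Pad 3x3 to 4x4 (next power of 2).

Standard algorithm: 3^3 = 27 multiplications
Strassen's algorithm: 7^(log2(4)) = 7^2 = 49 multiplications
Difference: 27 - 49 = -22 (Strassen uses MORE here due to padding overhead — for small or just-over-power-of-2 n, padding can outweigh the per-level savings)

Standard: 27 multiplications (3^3). Strassen: 49 multiplications (7^2, after padding to 4x4). Strassen reduces 8 recursive multiplications to 7 at each level.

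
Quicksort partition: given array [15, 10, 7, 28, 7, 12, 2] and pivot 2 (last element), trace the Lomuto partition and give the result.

Lomuto partition with pivot = 2:

Initial array: [15, 10, 7, 28, 7, 12, 2]

arr[0]=15 > 2: no swap
arr[1]=10 > 2: no swap
arr[2]=7 > 2: no swap
arr[3]=28 > 2: no swap
arr[4]=7 > 2: no swap
arr[5]=12 > 2: no swap

Place pivot at position 0: [2, 10, 7, 28, 7, 12, 15]
Pivot position: 0

After partitioning with pivot 2, the array becomes [2, 10, 7, 28, 7, 12, 15]. The pivot is placed at index 0. All elements to the left of the pivot are <= 2, and all elements to the right are > 2.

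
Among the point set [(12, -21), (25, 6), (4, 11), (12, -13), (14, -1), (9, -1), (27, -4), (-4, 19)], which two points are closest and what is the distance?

Computing all pairwise distances among 8 points:

d((12, -21), (25, 6)) = 29.9666
d((12, -21), (4, 11)) = 32.9848
d((12, -21), (12, -13)) = 8.0
d((12, -21), (14, -1)) = 20.0998
d((12, -21), (9, -1)) = 20.2237
d((12, -21), (27, -4)) = 22.6716
d((12, -21), (-4, 19)) = 43.0813
d((25, 6), (4, 11)) = 21.587
d((25, 6), (12, -13)) = 23.0217
d((25, 6), (14, -1)) = 13.0384
d((25, 6), (9, -1)) = 17.4642
d((25, 6), (27, -4)) = 10.198
d((25, 6), (-4, 19)) = 31.7805
d((4, 11), (12, -13)) = 25.2982
d((4, 11), (14, -1)) = 15.6205
d((4, 11), (9, -1)) = 13.0
d((4, 11), (27, -4)) = 27.4591
d((4, 11), (-4, 19)) = 11.3137
d((12, -13), (14, -1)) = 12.1655
d((12, -13), (9, -1)) = 12.3693
d((12, -13), (27, -4)) = 17.4929
d((12, -13), (-4, 19)) = 35.7771
d((14, -1), (9, -1)) = 5.0 <-- minimum
d((14, -1), (27, -4)) = 13.3417
d((14, -1), (-4, 19)) = 26.9072
d((9, -1), (27, -4)) = 18.2483
d((9, -1), (-4, 19)) = 23.8537
d((27, -4), (-4, 19)) = 38.6005

Closest pair: (14, -1) and (9, -1) with distance 5.0

The closest pair is (14, -1) and (9, -1) with Euclidean distance 5.0. For 8 points, brute-force pairwise comparison is shown above. For large n, the divide-and-conquer algorithm (sort by x, recurse on halves, check the dividing strip) achieves O(n log n).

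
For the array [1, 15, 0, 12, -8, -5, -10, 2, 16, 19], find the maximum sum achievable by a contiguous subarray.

Using Kadane's algorithm on [1, 15, 0, 12, -8, -5, -10, 2, 16, 19]:

Scanning through the array:
Position 1 (value 15): max_ending_here = 16, max_so_far = 16
Position 2 (value 0): max_ending_here = 16, max_so_far = 16
Position 3 (value 12): max_ending_here = 28, max_so_far = 28
Position 4 (value -8): max_ending_here = 20, max_so_far = 28
Position 5 (value -5): max_ending_here = 15, max_so_far = 28
Position 6 (value -10): max_ending_here = 5, max_so_far = 28
Position 7 (value 2): max_ending_here = 7, max_so_far = 28
Position 8 (value 16): max_ending_here = 23, max_so_far = 28
Position 9 (value 19): max_ending_here = 42, max_so_far = 42

Maximum subarray: [1, 15, 0, 12, -8, -5, -10, 2, 16, 19]
Maximum sum: 42

The maximum subarray is [1, 15, 0, 12, -8, -5, -10, 2, 16, 19] with sum 42. This subarray runs from index 0 to index 9.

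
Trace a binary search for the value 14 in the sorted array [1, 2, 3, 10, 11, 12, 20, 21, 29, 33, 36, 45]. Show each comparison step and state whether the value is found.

Binary search for 14 in [1, 2, 3, 10, 11, 12, 20, 21, 29, 33, 36, 45]:

lo=0, hi=11, mid=5, arr[mid]=12 -> 12 < 14, search right half
lo=6, hi=11, mid=8, arr[mid]=29 -> 29 > 14, search left half
lo=6, hi=7, mid=6, arr[mid]=20 -> 20 > 14, search left half
lo=6 > hi=5, target 14 not found

Binary search determines that 14 is not in the array after 3 comparisons. The search space was exhausted without finding the target.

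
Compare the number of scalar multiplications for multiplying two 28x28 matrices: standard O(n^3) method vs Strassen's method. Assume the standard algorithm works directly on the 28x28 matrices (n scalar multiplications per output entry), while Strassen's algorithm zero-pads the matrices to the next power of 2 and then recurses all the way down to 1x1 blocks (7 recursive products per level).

Matrix multiplication for 28x28 matrices:

Strassen's algorithm requires power-of-2 dimensions. Pad 28x28 to 32x32 (next power of 2).

Standard algorithm: 28^3 = 21952 multiplications
Strassen's algorithm: 7^(log2(32)) = 7^5 = 16807 multiplications
Savings: 21952 - 16807 = 5145 multiplications

Standard: 21952 multiplications (28^3). Strassen: 16807 multiplications (7^5, after padding to 32x32). Strassen reduces 8 recursive multiplications to 7 at each level.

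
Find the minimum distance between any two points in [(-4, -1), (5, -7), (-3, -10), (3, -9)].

Computing all pairwise distances among 4 points:

d((-4, -1), (5, -7)) = 10.8167
d((-4, -1), (-3, -10)) = 9.0554
d((-4, -1), (3, -9)) = 10.6301
d((5, -7), (-3, -10)) = 8.544
d((5, -7), (3, -9)) = 2.8284 <-- minimum
d((-3, -10), (3, -9)) = 6.0828

Closest pair: (5, -7) and (3, -9) with distance 2.8284

The closest pair is (5, -7) and (3, -9) with Euclidean distance 2.8284. For 4 points, brute-force pairwise comparison is shown above. For large n, the divide-and-conquer algorithm (sort by x, recurse on halves, check the dividing strip) achieves O(n log n).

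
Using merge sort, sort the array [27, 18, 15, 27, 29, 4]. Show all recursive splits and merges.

Merge sort trace:

Split: [27, 18, 15, 27, 29, 4] -> [27, 18, 15] and [27, 29, 4]
  Split: [27, 18, 15] -> [27] and [18, 15]
    Split: [18, 15] -> [18] and [15]
    Merge: [18] + [15] -> [15, 18]
  Merge: [27] + [15, 18] -> [15, 18, 27]
  Split: [27, 29, 4] -> [27] and [29, 4]
    Split: [29, 4] -> [29] and [4]
    Merge: [29] + [4] -> [4, 29]
  Merge: [27] + [4, 29] -> [4, 27, 29]
Merge: [15, 18, 27] + [4, 27, 29] -> [4, 15, 18, 27, 27, 29]

Final sorted array: [4, 15, 18, 27, 27, 29]

The merge sort proceeds by recursively splitting the array and merging sorted halves.
After all merges, the sorted array is [4, 15, 18, 27, 27, 29].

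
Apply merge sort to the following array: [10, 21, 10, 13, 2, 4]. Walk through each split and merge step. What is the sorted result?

Merge sort trace:

Split: [10, 21, 10, 13, 2, 4] -> [10, 21, 10] and [13, 2, 4]
  Split: [10, 21, 10] -> [10] and [21, 10]
    Split: [21, 10] -> [21] and [10]
    Merge: [21] + [10] -> [10, 21]
  Merge: [10] + [10, 21] -> [10, 10, 21]
  Split: [13, 2, 4] -> [13] and [2, 4]
    Split: [2, 4] -> [2] and [4]
    Merge: [2] + [4] -> [2, 4]
  Merge: [13] + [2, 4] -> [2, 4, 13]
Merge: [10, 10, 21] + [2, 4, 13] -> [2, 4, 10, 10, 13, 21]

Final sorted array: [2, 4, 10, 10, 13, 21]

The merge sort proceeds by recursively splitting the array and merging sorted halves.
After all merges, the sorted array is [2, 4, 10, 10, 13, 21].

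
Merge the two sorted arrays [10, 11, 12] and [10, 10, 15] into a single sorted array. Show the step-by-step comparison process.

Merging process:

Compare 10 vs 10: take 10 from left. Merged: [10]
Compare 11 vs 10: take 10 from right. Merged: [10, 10]
Compare 11 vs 10: take 10 from right. Merged: [10, 10, 10]
Compare 11 vs 15: take 11 from left. Merged: [10, 10, 10, 11]
Compare 12 vs 15: take 12 from left. Merged: [10, 10, 10, 11, 12]
Append remaining from right: [15]. Merged: [10, 10, 10, 11, 12, 15]

Final merged array: [10, 10, 10, 11, 12, 15]
Total comparisons: 5

The merged array is [10, 10, 10, 11, 12, 15], requiring 5 comparisons. The merge step runs in O(n) time where n is the total number of elements.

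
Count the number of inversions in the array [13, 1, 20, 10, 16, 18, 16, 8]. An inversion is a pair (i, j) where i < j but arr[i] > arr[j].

Finding inversions in [13, 1, 20, 10, 16, 18, 16, 8]:

(0, 1): arr[0]=13 > arr[1]=1
(0, 3): arr[0]=13 > arr[3]=10
(0, 7): arr[0]=13 > arr[7]=8
(2, 3): arr[2]=20 > arr[3]=10
(2, 4): arr[2]=20 > arr[4]=16
(2, 5): arr[2]=20 > arr[5]=18
(2, 6): arr[2]=20 > arr[6]=16
(2, 7): arr[2]=20 > arr[7]=8
(3, 7): arr[3]=10 > arr[7]=8
(4, 7): arr[4]=16 > arr[7]=8
(5, 6): arr[5]=18 > arr[6]=16
(5, 7): arr[5]=18 > arr[7]=8
(6, 7): arr[6]=16 > arr[7]=8

Total inversions: 13

The array has 13 inversion(s): (0,1), (0,3), (0,7), (2,3), (2,4), (2,5), (2,6), (2,7), (3,7), (4,7), (5,6), (5,7), (6,7). Each pair (i,j) satisfies i < j and arr[i] > arr[j].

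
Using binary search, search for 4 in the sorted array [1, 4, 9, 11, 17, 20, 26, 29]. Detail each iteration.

Binary search for 4 in [1, 4, 9, 11, 17, 20, 26, 29]:

lo=0, hi=7, mid=3, arr[mid]=11 -> 11 > 4, search left half
lo=0, hi=2, mid=1, arr[mid]=4 -> Found target at index 1!

Binary search finds 4 at index 1 after 2 comparisons. The search repeatedly halves the search space by comparing with the middle element.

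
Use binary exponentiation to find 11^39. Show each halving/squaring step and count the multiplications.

Computing 11^39 by squaring (build up from 11^1; each line after the first costs one multiplication):

11^1 = 11
11^2 = (11^1)^2 = 11^2 = 121
11^4 = (11^2)^2 = 121^2 = 14641
11^8 = (11^4)^2 = 14641^2 = 214358881
11^9 = 11 * 11^8 = 11 * 214358881 = 2357947691
11^18 = (11^9)^2 = 2357947691^2 = 5559917313492231481
11^19 = 11 * 11^18 = 11 * 5559917313492231481 = 61159090448414546291
11^38 = (11^19)^2 = 61159090448414546291^2 = 3740434344477351388916475705363381856681
11^39 = 11 * 11^38 = 11 * 3740434344477351388916475705363381856681 = 41144777789250865278081232758997200423491

Result: 41144777789250865278081232758997200423491
Multiplications needed: 8 (8 lines after 11^1)

11^39 = 41144777789250865278081232758997200423491. Using exponentiation by squaring, this requires 8 multiplications. The key idea: if the exponent is even, square the half-power; if odd, multiply by the base once.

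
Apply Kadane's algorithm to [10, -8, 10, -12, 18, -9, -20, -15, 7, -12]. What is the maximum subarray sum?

Using Kadane's algorithm on [10, -8, 10, -12, 18, -9, -20, -15, 7, -12]:

Scanning through the array:
Position 1 (value -8): max_ending_here = 2, max_so_far = 10
Position 2 (value 10): max_ending_here = 12, max_so_far = 12
Position 3 (value -12): max_ending_here = 0, max_so_far = 12
Position 4 (value 18): max_ending_here = 18, max_so_far = 18
Position 5 (value -9): max_ending_here = 9, max_so_far = 18
Position 6 (value -20): max_ending_here = -11, max_so_far = 18
Position 7 (value -15): max_ending_here = -15, max_so_far = 18
Position 8 (value 7): max_ending_here = 7, max_so_far = 18
Position 9 (value -12): max_ending_here = -5, max_so_far = 18

Maximum subarray: [10, -8, 10, -12, 18]
Maximum sum: 18

The maximum subarray is [10, -8, 10, -12, 18] with sum 18. This subarray runs from index 0 to index 4.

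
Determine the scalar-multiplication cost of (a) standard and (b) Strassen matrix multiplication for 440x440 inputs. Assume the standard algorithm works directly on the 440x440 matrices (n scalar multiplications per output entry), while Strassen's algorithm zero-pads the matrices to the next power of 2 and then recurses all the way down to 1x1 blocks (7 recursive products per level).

Matrix multiplication for 440x440 matrices:

Strassen's algorithm requires power-of-2 dimensions. Pad 440x440 to 512x512 (next power of 2).

Standard algorithm: 440^3 = 85184000 multiplications
Strassen's algorithm: 7^(log2(512)) = 7^9 = 40353607 multiplications
Savings: 85184000 - 40353607 = 44830393 multiplications

Standard: 85184000 multiplications (440^3). Strassen: 40353607 multiplications (7^9, after padding to 512x512). Strassen reduces 8 recursive multiplications to 7 at each level.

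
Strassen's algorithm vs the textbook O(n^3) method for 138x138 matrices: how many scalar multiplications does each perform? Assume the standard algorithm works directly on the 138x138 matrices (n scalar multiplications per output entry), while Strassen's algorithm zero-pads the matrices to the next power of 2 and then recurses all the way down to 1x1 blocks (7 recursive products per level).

Matrix multiplication for 138x138 matrices:

Strassen's algorithm requires power-of-2 dimensions. Pad 138x138 to 256x256 (next power of 2).

Standard algorithm: 138^3 = 2628072 multiplications
Strassen's algorithm: 7^(log2(256)) = 7^8 = 5764801 multiplications
Difference: 2628072 - 5764801 = -3136729 (Strassen uses MORE here due to padding overhead — for small or just-over-power-of-2 n, padding can outweigh the per-level savings)

Standard: 2628072 multiplications (138^3). Strassen: 5764801 multiplications (7^8, after padding to 256x256). Strassen reduces 8 recursive multiplications to 7 at each level.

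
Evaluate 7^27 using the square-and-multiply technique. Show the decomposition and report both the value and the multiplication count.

Computing 7^27 by squaring (build up from 7^1; each line after the first costs one multiplication):

7^1 = 7
7^2 = (7^1)^2 = 7^2 = 49
7^3 = 7 * 7^2 = 7 * 49 = 343
7^6 = (7^3)^2 = 343^2 = 117649
7^12 = (7^6)^2 = 117649^2 = 13841287201
7^13 = 7 * 7^12 = 7 * 13841287201 = 96889010407
7^26 = (7^13)^2 = 96889010407^2 = 9387480337647754305649
7^27 = 7 * 7^26 = 7 * 9387480337647754305649 = 65712362363534280139543

Result: 65712362363534280139543
Multiplications needed: 7 (7 lines after 7^1)

7^27 = 65712362363534280139543. Using exponentiation by squaring, this requires 7 multiplications. The key idea: if the exponent is even, square the half-power; if odd, multiply by the base once.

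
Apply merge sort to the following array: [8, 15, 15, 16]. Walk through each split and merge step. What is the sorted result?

Merge sort trace:

Split: [8, 15, 15, 16] -> [8, 15] and [15, 16]
  Split: [8, 15] -> [8] and [15]
  Merge: [8] + [15] -> [8, 15]
  Split: [15, 16] -> [15] and [16]
  Merge: [15] + [16] -> [15, 16]
Merge: [8, 15] + [15, 16] -> [8, 15, 15, 16]

Final sorted array: [8, 15, 15, 16]

The merge sort proceeds by recursively splitting the array and merging sorted halves.
After all merges, the sorted array is [8, 15, 15, 16].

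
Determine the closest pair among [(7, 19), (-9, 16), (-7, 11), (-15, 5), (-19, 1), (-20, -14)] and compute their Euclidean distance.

Computing all pairwise distances among 6 points:

d((7, 19), (-9, 16)) = 16.2788
d((7, 19), (-7, 11)) = 16.1245
d((7, 19), (-15, 5)) = 26.0768
d((7, 19), (-19, 1)) = 31.6228
d((7, 19), (-20, -14)) = 42.638
d((-9, 16), (-7, 11)) = 5.3852 <-- minimum
d((-9, 16), (-15, 5)) = 12.53
d((-9, 16), (-19, 1)) = 18.0278
d((-9, 16), (-20, -14)) = 31.9531
d((-7, 11), (-15, 5)) = 10.0
d((-7, 11), (-19, 1)) = 15.6205
d((-7, 11), (-20, -14)) = 28.178
d((-15, 5), (-19, 1)) = 5.6569
d((-15, 5), (-20, -14)) = 19.6469
d((-19, 1), (-20, -14)) = 15.0333

Closest pair: (-9, 16) and (-7, 11) with distance 5.3852

The closest pair is (-9, 16) and (-7, 11) with Euclidean distance 5.3852. For 6 points, brute-force pairwise comparison is shown above. For large n, the divide-and-conquer algorithm (sort by x, recurse on halves, check the dividing strip) achieves O(n log n).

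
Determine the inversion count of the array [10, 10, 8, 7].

Finding inversions in [10, 10, 8, 7]:

(0, 2): arr[0]=10 > arr[2]=8
(0, 3): arr[0]=10 > arr[3]=7
(1, 2): arr[1]=10 > arr[2]=8
(1, 3): arr[1]=10 > arr[3]=7
(2, 3): arr[2]=8 > arr[3]=7

Total inversions: 5

The array has 5 inversion(s): (0,2), (0,3), (1,2), (1,3), (2,3). Each pair (i,j) satisfies i < j and arr[i] > arr[j].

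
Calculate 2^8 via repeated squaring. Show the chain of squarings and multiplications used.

Computing 2^8 by squaring (build up from 2^1; each line after the first costs one multiplication):

2^1 = 2
2^2 = (2^1)^2 = 2^2 = 4
2^4 = (2^2)^2 = 4^2 = 16
2^8 = (2^4)^2 = 16^2 = 256

Result: 256
Multiplications needed: 3 (3 lines after 2^1)

2^8 = 256. Using exponentiation by squaring, this requires 3 multiplications. The key idea: if the exponent is even, square the half-power; if odd, multiply by the base once.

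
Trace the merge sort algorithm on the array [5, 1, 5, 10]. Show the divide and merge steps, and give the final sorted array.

Merge sort trace:

Split: [5, 1, 5, 10] -> [5, 1] and [5, 10]
  Split: [5, 1] -> [5] and [1]
  Merge: [5] + [1] -> [1, 5]
  Split: [5, 10] -> [5] and [10]
  Merge: [5] + [10] -> [5, 10]
Merge: [1, 5] + [5, 10] -> [1, 5, 5, 10]

Final sorted array: [1, 5, 5, 10]

The merge sort proceeds by recursively splitting the array and merging sorted halves.
After all merges, the sorted array is [1, 5, 5, 10].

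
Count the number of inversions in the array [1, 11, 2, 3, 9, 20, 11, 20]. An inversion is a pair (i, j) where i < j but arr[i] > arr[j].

Finding inversions in [1, 11, 2, 3, 9, 20, 11, 20]:

(1, 2): arr[1]=11 > arr[2]=2
(1, 3): arr[1]=11 > arr[3]=3
(1, 4): arr[1]=11 > arr[4]=9
(5, 6): arr[5]=20 > arr[6]=11

Total inversions: 4

The array has 4 inversion(s): (1,2), (1,3), (1,4), (5,6). Each pair (i,j) satisfies i < j and arr[i] > arr[j].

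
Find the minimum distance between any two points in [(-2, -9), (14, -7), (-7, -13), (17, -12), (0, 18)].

Computing all pairwise distances among 5 points:

d((-2, -9), (14, -7)) = 16.1245
d((-2, -9), (-7, -13)) = 6.4031
d((-2, -9), (17, -12)) = 19.2354
d((-2, -9), (0, 18)) = 27.074
d((14, -7), (-7, -13)) = 21.8403
d((14, -7), (17, -12)) = 5.831 <-- minimum
d((14, -7), (0, 18)) = 28.6531
d((-7, -13), (17, -12)) = 24.0208
d((-7, -13), (0, 18)) = 31.7805
d((17, -12), (0, 18)) = 34.4819

Closest pair: (14, -7) and (17, -12) with distance 5.831

The closest pair is (14, -7) and (17, -12) with Euclidean distance 5.831. For 5 points, brute-force pairwise comparison is shown above. For large n, the divide-and-conquer algorithm (sort by x, recurse on halves, check the dividing strip) achieves O(n log n).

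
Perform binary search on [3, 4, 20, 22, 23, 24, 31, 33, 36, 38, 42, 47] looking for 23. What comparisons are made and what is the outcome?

Binary search for 23 in [3, 4, 20, 22, 23, 24, 31, 33, 36, 38, 42, 47]:

lo=0, hi=11, mid=5, arr[mid]=24 -> 24 > 23, search left half
lo=0, hi=4, mid=2, arr[mid]=20 -> 20 < 23, search right half
lo=3, hi=4, mid=3, arr[mid]=22 -> 22 < 23, search right half
lo=4, hi=4, mid=4, arr[mid]=23 -> Found target at index 4!

Binary search finds 23 at index 4 after 4 comparisons. The search repeatedly halves the search space by comparing with the middle element.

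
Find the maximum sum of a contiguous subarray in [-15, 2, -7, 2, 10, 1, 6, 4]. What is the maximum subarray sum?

Using Kadane's algorithm on [-15, 2, -7, 2, 10, 1, 6, 4]:

Scanning through the array:
Position 1 (value 2): max_ending_here = 2, max_so_far = 2
Position 2 (value -7): max_ending_here = -5, max_so_far = 2
Position 3 (value 2): max_ending_here = 2, max_so_far = 2
Position 4 (value 10): max_ending_here = 12, max_so_far = 12
Position 5 (value 1): max_ending_here = 13, max_so_far = 13
Position 6 (value 6): max_ending_here = 19, max_so_far = 19
Position 7 (value 4): max_ending_here = 23, max_so_far = 23

Maximum subarray: [2, 10, 1, 6, 4]
Maximum sum: 23

The maximum subarray is [2, 10, 1, 6, 4] with sum 23. This subarray runs from index 3 to index 7.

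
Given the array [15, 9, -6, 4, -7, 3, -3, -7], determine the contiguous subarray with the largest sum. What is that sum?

Using Kadane's algorithm on [15, 9, -6, 4, -7, 3, -3, -7]:

Scanning through the array:
Position 1 (value 9): max_ending_here = 24, max_so_far = 24
Position 2 (value -6): max_ending_here = 18, max_so_far = 24
Position 3 (value 4): max_ending_here = 22, max_so_far = 24
Position 4 (value -7): max_ending_here = 15, max_so_far = 24
Position 5 (value 3): max_ending_here = 18, max_so_far = 24
Position 6 (value -3): max_ending_here = 15, max_so_far = 24
Position 7 (value -7): max_ending_here = 8, max_so_far = 24

Maximum subarray: [15, 9]
Maximum sum: 24

The maximum subarray is [15, 9] with sum 24. This subarray runs from index 0 to index 1.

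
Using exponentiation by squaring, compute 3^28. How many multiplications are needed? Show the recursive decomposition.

Computing 3^28 by squaring (build up from 3^1; each line after the first costs one multiplication):

3^1 = 3
3^2 = (3^1)^2 = 3^2 = 9
3^3 = 3 * 3^2 = 3 * 9 = 27
3^6 = (3^3)^2 = 27^2 = 729
3^7 = 3 * 3^6 = 3 * 729 = 2187
3^14 = (3^7)^2 = 2187^2 = 4782969
3^28 = (3^14)^2 = 4782969^2 = 22876792454961

Result: 22876792454961
Multiplications needed: 6 (6 lines after 3^1)

3^28 = 22876792454961. Using exponentiation by squaring, this requires 6 multiplications. The key idea: if the exponent is even, square the half-power; if odd, multiply by the base once.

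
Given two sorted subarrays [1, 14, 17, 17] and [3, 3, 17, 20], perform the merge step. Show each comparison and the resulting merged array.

Merging process:

Compare 1 vs 3: take 1 from left. Merged: [1]
Compare 14 vs 3: take 3 from right. Merged: [1, 3]
Compare 14 vs 3: take 3 from right. Merged: [1, 3, 3]
Compare 14 vs 17: take 14 from left. Merged: [1, 3, 3, 14]
Compare 17 vs 17: take 17 from left. Merged: [1, 3, 3, 14, 17]
Compare 17 vs 17: take 17 from left. Merged: [1, 3, 3, 14, 17, 17]
Append remaining from right: [17, 20]. Merged: [1, 3, 3, 14, 17, 17, 17, 20]

Final merged array: [1, 3, 3, 14, 17, 17, 17, 20]
Total comparisons: 6

The merged array is [1, 3, 3, 14, 17, 17, 17, 20], requiring 6 comparisons. The merge step runs in O(n) time where n is the total number of elements.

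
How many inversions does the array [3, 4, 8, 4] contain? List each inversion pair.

Finding inversions in [3, 4, 8, 4]:

(2, 3): arr[2]=8 > arr[3]=4

Total inversions: 1

The array has 1 inversion(s): (2,3). Each pair (i,j) satisfies i < j and arr[i] > arr[j].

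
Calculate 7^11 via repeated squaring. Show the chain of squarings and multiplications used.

Computing 7^11 by squaring (build up from 7^1; each line after the first costs one multiplication):

7^1 = 7
7^2 = (7^1)^2 = 7^2 = 49
7^4 = (7^2)^2 = 49^2 = 2401
7^5 = 7 * 7^4 = 7 * 2401 = 16807
7^10 = (7^5)^2 = 16807^2 = 282475249
7^11 = 7 * 7^10 = 7 * 282475249 = 1977326743

Result: 1977326743
Multiplications needed: 5 (5 lines after 7^1)

7^11 = 1977326743. Using exponentiation by squaring, this requires 5 multiplications. The key idea: if the exponent is even, square the half-power; if odd, multiply by the base once.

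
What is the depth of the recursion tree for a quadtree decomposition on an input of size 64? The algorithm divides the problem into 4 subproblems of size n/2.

For divide and conquer with division factor 2:

Problem sizes at each level:
Level 0: 64
Level 1: 32
Level 2: 16
Level 3: 8
Level 4: 4
Level 5: 2
Level 6: 1

The root is level 0 and the size-1 base case is level 6 (the tree spans levels 0 through 6, i.e. 7 levels counting the root), so the depth is the number of divisions: log_2(64) = 6

The recursion tree depth is log_2(64) = 6. At each level, the problem size is divided by 2, so it takes 6 divisions to reduce to a base case of size 1. The algorithm makes 4 recursive calls at each level.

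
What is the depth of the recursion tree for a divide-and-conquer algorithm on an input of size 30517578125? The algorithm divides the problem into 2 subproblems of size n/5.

For divide and conquer with division factor 5:

Problem sizes at each level:
Level 0: 30517578125
Level 1: 6103515625
Level 2: 1220703125
Level 3: 244140625
Level 4: 48828125
Level 5: 9765625
Level 6: 1953125
Level 7: 390625
Level 8: 78125
Level 9: 15625
Level 10: 3125
Level 11: 625
Level 12: 125
Level 13: 25
Level 14: 5
Level 15: 1

The root is level 0 and the size-1 base case is level 15 (the tree spans levels 0 through 15, i.e. 16 levels counting the root), so the depth is the number of divisions: log_5(30517578125) = 15

The recursion tree depth is log_5(30517578125) = 15. At each level, the problem size is divided by 5, so it takes 15 divisions to reduce to a base case of size 1. The algorithm makes 2 recursive calls at each level.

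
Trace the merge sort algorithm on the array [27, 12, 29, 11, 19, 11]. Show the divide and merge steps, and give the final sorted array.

Merge sort trace:

Split: [27, 12, 29, 11, 19, 11] -> [27, 12, 29] and [11, 19, 11]
  Split: [27, 12, 29] -> [27] and [12, 29]
    Split: [12, 29] -> [12] and [29]
    Merge: [12] + [29] -> [12, 29]
  Merge: [27] + [12, 29] -> [12, 27, 29]
  Split: [11, 19, 11] -> [11] and [19, 11]
    Split: [19, 11] -> [19] and [11]
    Merge: [19] + [11] -> [11, 19]
  Merge: [11] + [11, 19] -> [11, 11, 19]
Merge: [12, 27, 29] + [11, 11, 19] -> [11, 11, 12, 19, 27, 29]

Final sorted array: [11, 11, 12, 19, 27, 29]

The merge sort proceeds by recursively splitting the array and merging sorted halves.
After all merges, the sorted array is [11, 11, 12, 19, 27, 29].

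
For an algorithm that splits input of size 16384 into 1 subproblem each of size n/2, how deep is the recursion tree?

For divide and conquer with division factor 2:

Problem sizes at each level:
Level 0: 16384
Level 1: 8192
Level 2: 4096
Level 3: 2048
Level 4: 1024
Level 5: 512
Level 6: 256
Level 7: 128
Level 8: 64
Level 9: 32
Level 10: 16
Level 11: 8
Level 12: 4
Level 13: 2
Level 14: 1

The root is level 0 and the size-1 base case is level 14 (the tree spans levels 0 through 14, i.e. 15 levels counting the root), so the depth is the number of divisions: log_2(16384) = 14

The recursion tree depth is log_2(16384) = 14. At each level, the problem size is divided by 2, so it takes 14 divisions to reduce to a base case of size 1. The algorithm makes 1 recursive call at each level.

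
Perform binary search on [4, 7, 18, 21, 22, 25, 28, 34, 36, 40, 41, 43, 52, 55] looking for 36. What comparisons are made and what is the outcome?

Binary search for 36 in [4, 7, 18, 21, 22, 25, 28, 34, 36, 40, 41, 43, 52, 55]:

lo=0, hi=13, mid=6, arr[mid]=28 -> 28 < 36, search right half
lo=7, hi=13, mid=10, arr[mid]=41 -> 41 > 36, search left half
lo=7, hi=9, mid=8, arr[mid]=36 -> Found target at index 8!

Binary search finds 36 at index 8 after 3 comparisons. The search repeatedly halves the search space by comparing with the middle element.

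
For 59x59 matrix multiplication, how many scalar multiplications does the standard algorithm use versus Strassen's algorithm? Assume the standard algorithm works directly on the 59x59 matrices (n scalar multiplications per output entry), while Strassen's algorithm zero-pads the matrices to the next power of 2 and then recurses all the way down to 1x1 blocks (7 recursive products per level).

Matrix multiplication for 59x59 matrices:

Strassen's algorithm requires power-of-2 dimensions. Pad 59x59 to 64x64 (next power of 2).

Standard algorithm: 59^3 = 205379 multiplications
Strassen's algorithm: 7^(log2(64)) = 7^6 = 117649 multiplications
Savings: 205379 - 117649 = 87730 multiplications

Standard: 205379 multiplications (59^3). Strassen: 117649 multiplications (7^6, after padding to 64x64). Strassen reduces 8 recursive multiplications to 7 at each level.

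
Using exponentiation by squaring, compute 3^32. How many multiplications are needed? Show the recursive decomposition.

Computing 3^32 by squaring (build up from 3^1; each line after the first costs one multiplication):

3^1 = 3
3^2 = (3^1)^2 = 3^2 = 9
3^4 = (3^2)^2 = 9^2 = 81
3^8 = (3^4)^2 = 81^2 = 6561
3^16 = (3^8)^2 = 6561^2 = 43046721
3^32 = (3^16)^2 = 43046721^2 = 1853020188851841

Result: 1853020188851841
Multiplications needed: 5 (5 lines after 3^1)

3^32 = 1853020188851841. Using exponentiation by squaring, this requires 5 multiplications. The key idea: if the exponent is even, square the half-power; if odd, multiply by the base once.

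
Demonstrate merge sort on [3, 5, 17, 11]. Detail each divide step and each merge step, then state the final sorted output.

Merge sort trace:

Split: [3, 5, 17, 11] -> [3, 5] and [17, 11]
  Split: [3, 5] -> [3] and [5]
  Merge: [3] + [5] -> [3, 5]
  Split: [17, 11] -> [17] and [11]
  Merge: [17] + [11] -> [11, 17]
Merge: [3, 5] + [11, 17] -> [3, 5, 11, 17]

Final sorted array: [3, 5, 11, 17]

The merge sort proceeds by recursively splitting the array and merging sorted halves.
After all merges, the sorted array is [3, 5, 11, 17].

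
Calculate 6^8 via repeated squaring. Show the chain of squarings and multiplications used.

Computing 6^8 by squaring (build up from 6^1; each line after the first costs one multiplication):

6^1 = 6
6^2 = (6^1)^2 = 6^2 = 36
6^4 = (6^2)^2 = 36^2 = 1296
6^8 = (6^4)^2 = 1296^2 = 1679616

Result: 1679616
Multiplications needed: 3 (3 lines after 6^1)

6^8 = 1679616. Using exponentiation by squaring, this requires 3 multiplications. The key idea: if the exponent is even, square the half-power; if odd, multiply by the base once.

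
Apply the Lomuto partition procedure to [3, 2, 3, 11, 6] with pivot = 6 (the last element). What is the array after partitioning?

Lomuto partition with pivot = 6:

Initial array: [3, 2, 3, 11, 6]

arr[0]=3 <= 6: swap with position 0, array becomes [3, 2, 3, 11, 6]
arr[1]=2 <= 6: swap with position 1, array becomes [3, 2, 3, 11, 6]
arr[2]=3 <= 6: swap with position 2, array becomes [3, 2, 3, 11, 6]
arr[3]=11 > 6: no swap

Place pivot at position 3: [3, 2, 3, 6, 11]
Pivot position: 3

After partitioning with pivot 6, the array becomes [3, 2, 3, 6, 11]. The pivot is placed at index 3. All elements to the left of the pivot are <= 6, and all elements to the right are > 6.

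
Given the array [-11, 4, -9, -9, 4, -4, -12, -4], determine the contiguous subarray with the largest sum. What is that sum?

Using Kadane's algorithm on [-11, 4, -9, -9, 4, -4, -12, -4]:

Scanning through the array:
Position 1 (value 4): max_ending_here = 4, max_so_far = 4
Position 2 (value -9): max_ending_here = -5, max_so_far = 4
Position 3 (value -9): max_ending_here = -9, max_so_far = 4
Position 4 (value 4): max_ending_here = 4, max_so_far = 4
Position 5 (value -4): max_ending_here = 0, max_so_far = 4
Position 6 (value -12): max_ending_here = -12, max_so_far = 4
Position 7 (value -4): max_ending_here = -4, max_so_far = 4

Maximum subarray: [4]
Maximum sum: 4

The maximum subarray is [4] with sum 4. This subarray runs from index 1 to index 1.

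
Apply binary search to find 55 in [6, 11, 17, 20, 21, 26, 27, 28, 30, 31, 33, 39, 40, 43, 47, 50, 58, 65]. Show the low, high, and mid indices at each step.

Binary search for 55 in [6, 11, 17, 20, 21, 26, 27, 28, 30, 31, 33, 39, 40, 43, 47, 50, 58, 65]:

lo=0, hi=17, mid=8, arr[mid]=30 -> 30 < 55, search right half
lo=9, hi=17, mid=13, arr[mid]=43 -> 43 < 55, search right half
lo=14, hi=17, mid=15, arr[mid]=50 -> 50 < 55, search right half
lo=16, hi=17, mid=16, arr[mid]=58 -> 58 > 55, search left half
lo=16 > hi=15, target 55 not found

Binary search determines that 55 is not in the array after 4 comparisons. The search space was exhausted without finding the target.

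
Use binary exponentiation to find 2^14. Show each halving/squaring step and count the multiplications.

Computing 2^14 by squaring (build up from 2^1; each line after the first costs one multiplication):

2^1 = 2
2^2 = (2^1)^2 = 2^2 = 4
2^3 = 2 * 2^2 = 2 * 4 = 8
2^6 = (2^3)^2 = 8^2 = 64
2^7 = 2 * 2^6 = 2 * 64 = 128
2^14 = (2^7)^2 = 128^2 = 16384

Result: 16384
Multiplications needed: 5 (5 lines after 2^1)

2^14 = 16384. Using exponentiation by squaring, this requires 5 multiplications. The key idea: if the exponent is even, square the half-power; if odd, multiply by the base once.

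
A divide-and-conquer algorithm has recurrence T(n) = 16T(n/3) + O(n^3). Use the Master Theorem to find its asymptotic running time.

Master Theorem for T(n) = 16T(n/3) + O(n^3):

a = 16, b = 3, c = 3
log_b(a) = log_3(16) = 2.5237

Case 3: c = 3 > log_3(16) = 2.5237
T(n) = O(n^3) = O(n^3)

For T(n) = 16T(n/3) + O(n^3): log_3(16) = 2.5237. This is Case 3 of the Master Theorem (c > log_b(a), work dominated by root), giving O(n^3).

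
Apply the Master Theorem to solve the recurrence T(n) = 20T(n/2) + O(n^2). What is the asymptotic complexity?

Master Theorem for T(n) = 20T(n/2) + O(n^2):

a = 20, b = 2, c = 2
log_b(a) = log_2(20) = 4.3219

Case 1: c = 2 < log_2(20) = 4.3219
T(n) = O(n^(log_2 20))

For T(n) = 20T(n/2) + O(n^2): log_2(20) = 4.3219. This is Case 1 of the Master Theorem (c < log_b(a), work dominated by leaves), giving O(n^(log_2 20)).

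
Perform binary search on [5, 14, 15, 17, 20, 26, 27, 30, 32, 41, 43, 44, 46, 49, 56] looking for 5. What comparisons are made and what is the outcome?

Binary search for 5 in [5, 14, 15, 17, 20, 26, 27, 30, 32, 41, 43, 44, 46, 49, 56]:

lo=0, hi=14, mid=7, arr[mid]=30 -> 30 > 5, search left half
lo=0, hi=6, mid=3, arr[mid]=17 -> 17 > 5, search left half
lo=0, hi=2, mid=1, arr[mid]=14 -> 14 > 5, search left half
lo=0, hi=0, mid=0, arr[mid]=5 -> Found target at index 0!

Binary search finds 5 at index 0 after 4 comparisons. The search repeatedly halves the search space by comparing with the middle element.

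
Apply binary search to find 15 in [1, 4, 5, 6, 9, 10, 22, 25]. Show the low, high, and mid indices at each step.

Binary search for 15 in [1, 4, 5, 6, 9, 10, 22, 25]:

lo=0, hi=7, mid=3, arr[mid]=6 -> 6 < 15, search right half
lo=4, hi=7, mid=5, arr[mid]=10 -> 10 < 15, search right half
lo=6, hi=7, mid=6, arr[mid]=22 -> 22 > 15, search left half
lo=6 > hi=5, target 15 not found

Binary search determines that 15 is not in the array after 3 comparisons. The search space was exhausted without finding the target.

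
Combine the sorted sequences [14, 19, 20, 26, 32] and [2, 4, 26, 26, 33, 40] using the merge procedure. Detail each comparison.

Merging process:

Compare 14 vs 2: take 2 from right. Merged: [2]
Compare 14 vs 4: take 4 from right. Merged: [2, 4]
Compare 14 vs 26: take 14 from left. Merged: [2, 4, 14]
Compare 19 vs 26: take 19 from left. Merged: [2, 4, 14, 19]
Compare 20 vs 26: take 20 from left. Merged: [2, 4, 14, 19, 20]
Compare 26 vs 26: take 26 from left. Merged: [2, 4, 14, 19, 20, 26]
Compare 32 vs 26: take 26 from right. Merged: [2, 4, 14, 19, 20, 26, 26]
Compare 32 vs 26: take 26 from right. Merged: [2, 4, 14, 19, 20, 26, 26, 26]
Compare 32 vs 33: take 32 from left. Merged: [2, 4, 14, 19, 20, 26, 26, 26, 32]
Append remaining from right: [33, 40]. Merged: [2, 4, 14, 19, 20, 26, 26, 26, 32, 33, 40]

Final merged array: [2, 4, 14, 19, 20, 26, 26, 26, 32, 33, 40]
Total comparisons: 9

The merged array is [2, 4, 14, 19, 20, 26, 26, 26, 32, 33, 40], requiring 9 comparisons. The merge step runs in O(n) time where n is the total number of elements.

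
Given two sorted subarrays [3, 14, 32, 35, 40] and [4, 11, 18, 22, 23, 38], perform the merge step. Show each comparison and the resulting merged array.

Merging process:

Compare 3 vs 4: take 3 from left. Merged: [3]
Compare 14 vs 4: take 4 from right. Merged: [3, 4]
Compare 14 vs 11: take 11 from right. Merged: [3, 4, 11]
Compare 14 vs 18: take 14 from left. Merged: [3, 4, 11, 14]
Compare 32 vs 18: take 18 from right. Merged: [3, 4, 11, 14, 18]
Compare 32 vs 22: take 22 from right. Merged: [3, 4, 11, 14, 18, 22]
Compare 32 vs 23: take 23 from right. Merged: [3, 4, 11, 14, 18, 22, 23]
Compare 32 vs 38: take 32 from left. Merged: [3, 4, 11, 14, 18, 22, 23, 32]
Compare 35 vs 38: take 35 from left. Merged: [3, 4, 11, 14, 18, 22, 23, 32, 35]
Compare 40 vs 38: take 38 from right. Merged: [3, 4, 11, 14, 18, 22, 23, 32, 35, 38]
Append remaining from left: [40]. Merged: [3, 4, 11, 14, 18, 22, 23, 32, 35, 38, 40]

Final merged array: [3, 4, 11, 14, 18, 22, 23, 32, 35, 38, 40]
Total comparisons: 10

The merged array is [3, 4, 11, 14, 18, 22, 23, 32, 35, 38, 40], requiring 10 comparisons. The merge step runs in O(n) time where n is the total number of elements.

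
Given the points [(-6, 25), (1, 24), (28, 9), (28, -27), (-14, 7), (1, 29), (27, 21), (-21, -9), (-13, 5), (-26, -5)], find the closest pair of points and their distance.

Computing all pairwise distances among 10 points:

d((-6, 25), (1, 24)) = 7.0711
d((-6, 25), (28, 9)) = 37.5766
d((-6, 25), (28, -27)) = 62.1289
d((-6, 25), (-14, 7)) = 19.6977
d((-6, 25), (1, 29)) = 8.0623
d((-6, 25), (27, 21)) = 33.2415
d((-6, 25), (-21, -9)) = 37.1618
d((-6, 25), (-13, 5)) = 21.1896
d((-6, 25), (-26, -5)) = 36.0555
d((1, 24), (28, 9)) = 30.8869
d((1, 24), (28, -27)) = 57.7062
d((1, 24), (-14, 7)) = 22.6716
d((1, 24), (1, 29)) = 5.0
d((1, 24), (27, 21)) = 26.1725
d((1, 24), (-21, -9)) = 39.6611
d((1, 24), (-13, 5)) = 23.6008
d((1, 24), (-26, -5)) = 39.6232
d((28, 9), (28, -27)) = 36.0
d((28, 9), (-14, 7)) = 42.0476
d((28, 9), (1, 29)) = 33.6006
d((28, 9), (27, 21)) = 12.0416
d((28, 9), (-21, -9)) = 52.2015
d((28, 9), (-13, 5)) = 41.1947
d((28, 9), (-26, -5)) = 55.7853
d((28, -27), (-14, 7)) = 54.037
d((28, -27), (1, 29)) = 62.1691
d((28, -27), (27, 21)) = 48.0104
d((28, -27), (-21, -9)) = 52.2015
d((28, -27), (-13, 5)) = 52.0096
d((28, -27), (-26, -5)) = 58.3095
d((-14, 7), (1, 29)) = 26.6271
d((-14, 7), (27, 21)) = 43.3244
d((-14, 7), (-21, -9)) = 17.4642
d((-14, 7), (-13, 5)) = 2.2361 <-- minimum
d((-14, 7), (-26, -5)) = 16.9706
d((1, 29), (27, 21)) = 27.2029
d((1, 29), (-21, -9)) = 43.909
d((1, 29), (-13, 5)) = 27.7849
d((1, 29), (-26, -5)) = 43.4166
d((27, 21), (-21, -9)) = 56.6039
d((27, 21), (-13, 5)) = 43.0813
d((27, 21), (-26, -5)) = 59.0339
d((-21, -9), (-13, 5)) = 16.1245
d((-21, -9), (-26, -5)) = 6.4031
d((-13, 5), (-26, -5)) = 16.4012

Closest pair: (-14, 7) and (-13, 5) with distance 2.2361

The closest pair is (-14, 7) and (-13, 5) with Euclidean distance 2.2361. For 10 points, brute-force pairwise comparison is shown above. For large n, the divide-and-conquer algorithm (sort by x, recurse on halves, check the dividing strip) achieves O(n log n).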